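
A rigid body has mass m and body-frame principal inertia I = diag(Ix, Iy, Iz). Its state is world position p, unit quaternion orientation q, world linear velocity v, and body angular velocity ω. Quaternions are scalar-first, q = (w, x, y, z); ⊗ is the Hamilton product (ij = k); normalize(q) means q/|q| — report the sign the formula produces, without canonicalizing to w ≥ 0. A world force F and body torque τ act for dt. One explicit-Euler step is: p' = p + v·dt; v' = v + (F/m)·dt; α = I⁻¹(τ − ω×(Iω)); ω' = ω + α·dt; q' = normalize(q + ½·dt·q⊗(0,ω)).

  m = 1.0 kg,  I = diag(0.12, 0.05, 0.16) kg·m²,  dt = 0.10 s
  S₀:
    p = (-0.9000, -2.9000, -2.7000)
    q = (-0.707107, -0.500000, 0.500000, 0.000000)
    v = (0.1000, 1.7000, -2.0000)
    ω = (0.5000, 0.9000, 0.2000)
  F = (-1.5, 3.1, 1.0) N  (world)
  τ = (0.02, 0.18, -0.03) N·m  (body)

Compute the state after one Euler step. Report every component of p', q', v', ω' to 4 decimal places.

gyro term ω×Iω = (0.0198, -0.0040, -0.0315)
(τ − ω×Iω)/I = (0.0017, 3.6800, 0.0094)
new body rate ω' = (0.5002, 1.2680, 0.2009)
2q̇ = q⊗(0,ω) = (-0.2000000, -0.2535535, -0.5363963, -0.8414214)
updated quaternion q' = (-0.7161, -0.5120, 0.4725, -0.0420)
a = (-1.5000, 3.1000, 1.0000)
new position p' = (-0.8900, -2.7300, -2.9000)
v' = v + a·dt = (-0.0500, 2.0100, -1.9000)

p' = (-0.8900, -2.7300, -2.9000)
q' = (-0.7161, -0.5120, 0.4725, -0.0420)
v' = (-0.0500, 2.0100, -1.9000)
ω' = (0.5002, 1.2680, 0.2009)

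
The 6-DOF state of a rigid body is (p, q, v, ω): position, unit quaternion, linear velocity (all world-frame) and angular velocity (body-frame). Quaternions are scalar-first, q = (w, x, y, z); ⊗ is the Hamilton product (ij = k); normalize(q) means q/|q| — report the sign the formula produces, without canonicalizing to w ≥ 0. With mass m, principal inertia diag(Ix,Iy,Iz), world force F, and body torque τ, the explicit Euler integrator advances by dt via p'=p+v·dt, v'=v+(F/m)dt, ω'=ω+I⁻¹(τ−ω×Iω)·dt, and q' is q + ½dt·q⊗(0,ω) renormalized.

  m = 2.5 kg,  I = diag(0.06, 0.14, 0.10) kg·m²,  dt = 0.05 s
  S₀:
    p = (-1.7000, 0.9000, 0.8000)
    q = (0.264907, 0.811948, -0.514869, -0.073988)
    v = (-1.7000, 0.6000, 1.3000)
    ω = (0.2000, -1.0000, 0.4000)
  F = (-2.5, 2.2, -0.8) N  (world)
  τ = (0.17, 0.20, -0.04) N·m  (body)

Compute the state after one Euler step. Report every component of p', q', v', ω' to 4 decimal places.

p' = (-1.7850, 0.9300, 0.8650)
q' = (0.2486, 0.8060, -0.5298, -0.0890)
v' = (-1.7500, 0.6440, 1.2840)
ω' = (0.3283, -0.9274, 0.3880)

p + v·dt = (-1.7850, 0.9300, 0.8650)
v + (F/m)dt = (-1.7500, 0.6440, 1.2840)
precession coupling ω×(Iω) = (0.0160, -0.0032, -0.0160)
α = I⁻¹(τ − ω×Iω) = (2.5667, 1.4514, -0.2400)
new body rate ω' = (0.3283, -0.9274, 0.3880)
2q̇ = q⊗(0,ω) = (-0.6476634, -0.2269542, -0.6044838, -0.6030114)
updated quaternion q' = (0.2486, 0.8060, -0.5298, -0.0890)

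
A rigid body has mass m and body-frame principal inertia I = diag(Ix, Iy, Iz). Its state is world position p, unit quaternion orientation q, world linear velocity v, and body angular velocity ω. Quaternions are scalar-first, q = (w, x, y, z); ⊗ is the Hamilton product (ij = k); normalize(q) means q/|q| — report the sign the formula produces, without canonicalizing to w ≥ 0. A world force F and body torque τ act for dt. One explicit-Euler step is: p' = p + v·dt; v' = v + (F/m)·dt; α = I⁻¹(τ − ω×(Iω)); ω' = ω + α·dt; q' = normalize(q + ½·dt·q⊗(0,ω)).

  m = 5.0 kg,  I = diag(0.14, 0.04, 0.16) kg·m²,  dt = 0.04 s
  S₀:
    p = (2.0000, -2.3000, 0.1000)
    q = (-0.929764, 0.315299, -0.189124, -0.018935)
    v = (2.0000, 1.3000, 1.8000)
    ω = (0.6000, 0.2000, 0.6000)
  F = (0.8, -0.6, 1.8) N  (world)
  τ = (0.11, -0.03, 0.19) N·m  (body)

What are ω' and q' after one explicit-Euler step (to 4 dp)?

ω' = (0.6273, 0.1772, 0.6505)
q' = (-0.9324, 0.3019, -0.1968, -0.0266)

(τ − ω×Iω)/I = (0.6829, -0.5700, 1.2625)
ω + α·dt = (0.6273, 0.1772, 0.6505)
2q̇ = q⊗(0,ω) = (-0.1399936, -0.6675458, -0.3864932, -0.3813242)
q' = normalize(q + ½dt·q⊗(0,ω)) = (-0.9324, 0.3019, -0.1968, -0.0266)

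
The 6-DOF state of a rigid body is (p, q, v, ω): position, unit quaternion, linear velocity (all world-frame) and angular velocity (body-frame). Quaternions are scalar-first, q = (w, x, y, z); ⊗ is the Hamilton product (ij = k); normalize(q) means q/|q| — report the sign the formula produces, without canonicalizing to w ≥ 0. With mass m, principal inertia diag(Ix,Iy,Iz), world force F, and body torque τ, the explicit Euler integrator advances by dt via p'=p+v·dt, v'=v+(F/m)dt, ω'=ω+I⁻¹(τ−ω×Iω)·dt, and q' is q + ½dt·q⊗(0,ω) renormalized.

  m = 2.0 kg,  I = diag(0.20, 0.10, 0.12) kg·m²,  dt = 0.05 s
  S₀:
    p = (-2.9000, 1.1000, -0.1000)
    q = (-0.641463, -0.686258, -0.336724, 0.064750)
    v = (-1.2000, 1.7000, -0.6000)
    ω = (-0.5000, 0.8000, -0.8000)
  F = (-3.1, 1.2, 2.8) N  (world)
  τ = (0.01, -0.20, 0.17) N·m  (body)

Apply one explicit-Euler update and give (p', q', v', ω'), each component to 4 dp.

a = F/m = (-1.5500, 0.6000, 1.4000)
p + v·dt = (-2.9600, 1.1850, -0.1300)
v + (F/m)dt = (-1.2775, 1.7300, -0.5300)
ω×(Iω) gyroscopic = (-0.0128, 0.0320, 0.0400)
angular accel α = (0.1140, -2.3200, 1.0833)
ω + α·dt = (-0.4943, 0.6840, -0.7458)
q⊗(0,ω) = (-0.0219498, 0.5383107, -1.0945518, -0.2041980)
q + ½dt·q⊗(0,ω), renormalized = (-0.6417, -0.6725, -0.3639, 0.0596)

p' = (-2.9600, 1.1850, -0.1300)
q' = (-0.6417, -0.6725, -0.3639, 0.0596)
v' = (-1.2775, 1.7300, -0.5300)
ω' = (-0.4943, 0.6840, -0.7458)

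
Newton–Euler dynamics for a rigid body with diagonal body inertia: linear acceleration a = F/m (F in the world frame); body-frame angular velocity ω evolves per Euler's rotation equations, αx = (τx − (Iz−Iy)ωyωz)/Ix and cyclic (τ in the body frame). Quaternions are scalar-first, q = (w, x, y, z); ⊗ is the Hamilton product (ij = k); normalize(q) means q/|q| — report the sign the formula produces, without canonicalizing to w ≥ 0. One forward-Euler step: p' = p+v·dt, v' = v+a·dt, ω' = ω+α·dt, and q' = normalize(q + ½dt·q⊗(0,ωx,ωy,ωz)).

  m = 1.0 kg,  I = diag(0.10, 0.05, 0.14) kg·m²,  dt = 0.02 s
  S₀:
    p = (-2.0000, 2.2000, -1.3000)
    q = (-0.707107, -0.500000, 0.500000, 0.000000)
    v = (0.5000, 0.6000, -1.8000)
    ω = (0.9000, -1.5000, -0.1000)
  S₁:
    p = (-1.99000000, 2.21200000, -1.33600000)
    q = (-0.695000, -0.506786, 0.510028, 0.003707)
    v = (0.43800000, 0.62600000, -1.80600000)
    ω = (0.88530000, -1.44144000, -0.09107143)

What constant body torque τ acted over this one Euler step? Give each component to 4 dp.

rate change Δω = (-0.01470000, 0.05856000, 0.00892857)
I·α + gyro = (-0.0600, 0.1500, 0.1300)

τ = (-0.0600, 0.1500, 0.1300)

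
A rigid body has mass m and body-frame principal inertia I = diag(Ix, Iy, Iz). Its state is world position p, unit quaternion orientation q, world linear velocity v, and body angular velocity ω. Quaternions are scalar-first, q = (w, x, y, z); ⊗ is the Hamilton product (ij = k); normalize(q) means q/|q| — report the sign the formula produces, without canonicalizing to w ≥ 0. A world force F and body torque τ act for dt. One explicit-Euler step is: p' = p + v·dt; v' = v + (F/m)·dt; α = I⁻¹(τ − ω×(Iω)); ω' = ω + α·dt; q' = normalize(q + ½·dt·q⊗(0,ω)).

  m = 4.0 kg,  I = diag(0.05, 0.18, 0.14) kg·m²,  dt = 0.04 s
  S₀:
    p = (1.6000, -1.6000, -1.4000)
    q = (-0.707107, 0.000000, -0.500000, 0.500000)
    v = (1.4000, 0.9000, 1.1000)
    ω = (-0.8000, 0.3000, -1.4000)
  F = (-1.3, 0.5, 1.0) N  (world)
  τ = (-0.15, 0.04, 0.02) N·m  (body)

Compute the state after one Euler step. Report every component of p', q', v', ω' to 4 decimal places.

p' = (1.6560, -1.5640, -1.3560)
q' = (-0.6897, 0.0223, -0.5120, 0.5115)
v' = (1.3870, 0.9050, 1.1100)
ω' = (-0.9334, 0.3313, -1.3854)

linear accel F/m = (-0.3250, 0.1250, 0.2500)
p + v·dt = (1.6560, -1.5640, -1.3560)
v + (F/m)dt = (1.3870, 0.9050, 1.1100)
gyro term ω×Iω = (0.0168, -0.1008, -0.0312)
α = I⁻¹(τ − ω×Iω) = (-3.3360, 0.7822, 0.3657)
new body rate ω' = (-0.9334, 0.3313, -1.3854)
2q̇ = q⊗(0,ω) = (0.8500000, 1.1156856, -0.6121321, 0.5899498)
q' = normalize(q + ½dt·q⊗(0,ω)) = (-0.6897, 0.0223, -0.5120, 0.5115)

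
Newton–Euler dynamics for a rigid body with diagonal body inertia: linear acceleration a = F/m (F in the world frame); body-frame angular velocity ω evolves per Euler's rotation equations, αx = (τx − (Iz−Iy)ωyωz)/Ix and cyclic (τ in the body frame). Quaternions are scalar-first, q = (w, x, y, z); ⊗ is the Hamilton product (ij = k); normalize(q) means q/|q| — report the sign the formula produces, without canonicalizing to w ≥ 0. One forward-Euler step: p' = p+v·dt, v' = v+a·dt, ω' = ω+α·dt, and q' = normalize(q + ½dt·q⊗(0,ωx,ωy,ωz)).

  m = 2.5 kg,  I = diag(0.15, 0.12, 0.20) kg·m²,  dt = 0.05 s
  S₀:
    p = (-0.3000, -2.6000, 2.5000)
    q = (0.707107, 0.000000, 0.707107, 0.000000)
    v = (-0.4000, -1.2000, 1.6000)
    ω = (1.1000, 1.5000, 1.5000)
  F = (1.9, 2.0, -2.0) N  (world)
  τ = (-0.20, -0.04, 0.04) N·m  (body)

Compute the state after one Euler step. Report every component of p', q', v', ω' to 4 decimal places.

p + v·dt = (-0.3200, -2.6600, 2.5800)
v + (F/m)dt = (-0.3620, -1.1600, 1.5600)
gyro term ω×Iω = (0.1800, -0.0825, -0.0495)
angular accel α = (-2.5333, 0.3542, 0.4475)
ω + α·dt = (0.9733, 1.5177, 1.5224)
Hamilton product q⊗(0,ω) = (-1.0606605, 1.8384782, 1.0606605, 0.2828428)
q + ½dt·q⊗(0,ω), renormalized = (0.6794, 0.0459, 0.7323, 0.0071)

p' = (-0.3200, -2.6600, 2.5800)
q' = (0.6794, 0.0459, 0.7323, 0.0071)
v' = (-0.3620, -1.1600, 1.5600)
ω' = (0.9733, 1.5177, 1.5224)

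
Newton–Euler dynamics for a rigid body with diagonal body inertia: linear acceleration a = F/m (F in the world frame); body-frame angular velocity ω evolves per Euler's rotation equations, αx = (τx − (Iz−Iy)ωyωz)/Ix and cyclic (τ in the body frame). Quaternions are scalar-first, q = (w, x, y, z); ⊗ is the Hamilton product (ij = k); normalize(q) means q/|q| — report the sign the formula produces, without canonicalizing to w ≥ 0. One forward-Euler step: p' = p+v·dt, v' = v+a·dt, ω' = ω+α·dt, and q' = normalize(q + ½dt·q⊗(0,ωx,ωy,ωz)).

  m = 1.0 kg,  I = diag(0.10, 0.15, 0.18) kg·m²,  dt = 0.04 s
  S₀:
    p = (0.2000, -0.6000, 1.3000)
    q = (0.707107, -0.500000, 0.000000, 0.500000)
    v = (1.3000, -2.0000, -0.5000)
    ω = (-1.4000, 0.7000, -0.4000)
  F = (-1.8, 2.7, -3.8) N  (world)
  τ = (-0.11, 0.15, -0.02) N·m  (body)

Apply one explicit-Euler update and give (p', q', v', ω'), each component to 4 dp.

p' = (0.2520, -0.6800, 1.2800)
q' = (0.6967, -0.5265, -0.0081, 0.4871)
v' = (1.2280, -1.8920, -0.6520)
ω' = (-1.4406, 0.7519, -0.3936)

precession coupling ω×(Iω) = (-0.0084, -0.0448, -0.0490)
α = I⁻¹(τ − ω×Iω) = (-1.0160, 1.2987, 0.1611)
ω + α·dt = (-1.4406, 0.7519, -0.3936)
q⊗(0,ω) = (-0.5000000, -1.3399498, -0.4050251, -0.6328428)
q' = normalize(q + ½dt·q⊗(0,ω)) = (0.6967, -0.5265, -0.0081, 0.4871)
p + v·dt = (0.2520, -0.6800, 1.2800)
v + (F/m)dt = (1.2280, -1.8920, -0.6520)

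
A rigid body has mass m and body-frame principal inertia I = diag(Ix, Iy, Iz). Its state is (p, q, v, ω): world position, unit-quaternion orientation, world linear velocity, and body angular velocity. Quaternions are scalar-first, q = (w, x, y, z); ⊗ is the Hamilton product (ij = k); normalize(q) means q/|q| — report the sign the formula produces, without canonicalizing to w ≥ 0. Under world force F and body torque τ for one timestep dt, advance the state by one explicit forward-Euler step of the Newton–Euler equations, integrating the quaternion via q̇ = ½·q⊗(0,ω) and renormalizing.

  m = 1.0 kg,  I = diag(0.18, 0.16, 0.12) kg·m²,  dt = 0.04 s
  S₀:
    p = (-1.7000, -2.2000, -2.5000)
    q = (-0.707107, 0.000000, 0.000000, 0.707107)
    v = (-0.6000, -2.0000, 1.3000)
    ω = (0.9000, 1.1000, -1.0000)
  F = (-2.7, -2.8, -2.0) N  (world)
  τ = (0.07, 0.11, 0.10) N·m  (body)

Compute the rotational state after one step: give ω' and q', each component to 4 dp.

ω' = (0.9058, 1.1410, -0.9601)
q' = (-0.6925, -0.0283, -0.0028, 0.7208)

precession coupling ω×(Iω) = (0.0440, -0.0540, -0.0198)
angular accel α = (0.1444, 1.0250, 0.9983)
ω' = ω + α·dt = (0.9058, 1.1410, -0.9601)
2q̇ = q⊗(0,ω) = (0.7071070, -1.4142140, -0.1414214, 0.7071070)
updated quaternion q' = (-0.6925, -0.0283, -0.0028, 0.7208)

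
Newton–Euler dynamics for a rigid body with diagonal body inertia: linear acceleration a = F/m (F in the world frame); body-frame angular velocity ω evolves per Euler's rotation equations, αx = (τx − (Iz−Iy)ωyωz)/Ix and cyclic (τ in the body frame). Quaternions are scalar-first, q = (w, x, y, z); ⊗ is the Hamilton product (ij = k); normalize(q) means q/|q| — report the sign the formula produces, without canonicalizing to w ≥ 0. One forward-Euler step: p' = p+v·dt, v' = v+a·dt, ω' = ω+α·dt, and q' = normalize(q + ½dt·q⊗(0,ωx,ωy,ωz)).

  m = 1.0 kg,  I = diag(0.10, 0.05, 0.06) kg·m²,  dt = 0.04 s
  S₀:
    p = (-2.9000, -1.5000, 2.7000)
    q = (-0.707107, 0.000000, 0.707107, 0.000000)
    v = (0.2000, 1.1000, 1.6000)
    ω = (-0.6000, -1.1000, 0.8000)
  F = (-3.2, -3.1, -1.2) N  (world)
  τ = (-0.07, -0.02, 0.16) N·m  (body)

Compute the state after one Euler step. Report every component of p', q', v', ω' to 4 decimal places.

p' = (-2.8920, -1.4560, 2.7640)
q' = (-0.6912, 0.0198, 0.7223, -0.0028)
v' = (0.0720, 0.9760, 1.5520)
ω' = (-0.6245, -1.1006, 0.9287)

p' = p + v·dt = (-2.8920, -1.4560, 2.7640)
v' = v + a·dt = (0.0720, 0.9760, 1.5520)
α = I⁻¹(τ − ω×Iω) = (-0.6120, -0.0160, 3.2167)
ω' = ω + α·dt = (-0.6245, -1.1006, 0.9287)
Hamilton product q⊗(0,ω) = (0.7778177, 0.9899498, 0.7778177, -0.1414214)
updated quaternion q' = (-0.6912, 0.0198, 0.7223, -0.0028)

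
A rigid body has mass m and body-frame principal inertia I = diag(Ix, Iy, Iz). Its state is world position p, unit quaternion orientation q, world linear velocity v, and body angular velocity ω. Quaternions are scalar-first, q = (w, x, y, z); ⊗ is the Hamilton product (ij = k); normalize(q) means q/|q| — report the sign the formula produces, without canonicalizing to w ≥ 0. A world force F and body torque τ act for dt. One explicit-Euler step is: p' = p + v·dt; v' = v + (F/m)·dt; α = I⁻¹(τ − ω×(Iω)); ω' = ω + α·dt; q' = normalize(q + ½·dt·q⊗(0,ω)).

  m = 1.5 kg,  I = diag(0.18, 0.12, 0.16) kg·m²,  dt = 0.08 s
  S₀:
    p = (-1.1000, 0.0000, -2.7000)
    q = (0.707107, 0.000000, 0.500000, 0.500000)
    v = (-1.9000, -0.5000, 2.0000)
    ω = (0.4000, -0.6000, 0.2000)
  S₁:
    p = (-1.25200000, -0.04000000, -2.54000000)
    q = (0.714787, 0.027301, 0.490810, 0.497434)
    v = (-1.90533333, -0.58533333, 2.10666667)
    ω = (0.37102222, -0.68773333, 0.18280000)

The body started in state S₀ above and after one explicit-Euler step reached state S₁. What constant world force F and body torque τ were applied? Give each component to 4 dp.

Δv = v₁−v₀ = (-0.00533333, -0.08533333, 0.10666667)
applied force F = (-0.1000, -1.6000, 2.0000)
Δω = ω₁−ω₀ = (-0.02897778, -0.08773333, -0.01720000)
precession coupling = (-0.0048, 0.0016, 0.0144)
applied torque τ = (-0.0700, -0.1300, -0.0200)

F = (-0.1000, -1.6000, 2.0000)
τ = (-0.0700, -0.1300, -0.0200)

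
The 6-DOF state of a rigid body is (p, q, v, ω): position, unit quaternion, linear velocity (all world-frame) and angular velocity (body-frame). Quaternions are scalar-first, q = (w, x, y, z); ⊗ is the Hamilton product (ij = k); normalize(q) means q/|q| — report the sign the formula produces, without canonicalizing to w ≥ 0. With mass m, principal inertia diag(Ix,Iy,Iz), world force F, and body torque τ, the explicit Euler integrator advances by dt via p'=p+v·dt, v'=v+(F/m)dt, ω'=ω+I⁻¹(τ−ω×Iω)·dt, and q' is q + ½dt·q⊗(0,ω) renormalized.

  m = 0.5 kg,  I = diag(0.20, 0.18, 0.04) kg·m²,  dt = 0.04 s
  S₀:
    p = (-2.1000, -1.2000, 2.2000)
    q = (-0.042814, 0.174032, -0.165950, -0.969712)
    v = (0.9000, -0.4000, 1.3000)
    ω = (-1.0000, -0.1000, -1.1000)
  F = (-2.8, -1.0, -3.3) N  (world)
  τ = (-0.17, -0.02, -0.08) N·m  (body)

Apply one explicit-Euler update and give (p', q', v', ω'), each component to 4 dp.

angular accel α = (-0.7730, -1.0889, -1.9500)
new body rate ω' = (-1.0309, -0.1436, -1.1780)
Hamilton product q⊗(0,ω) = (-0.9092462, 0.1283878, 1.1654286, -0.1362578)
updated quaternion q' = (-0.0610, 0.1765, -0.1426, -0.9720)
linear accel F/m = (-5.6000, -2.0000, -6.6000)
new position p' = (-2.0640, -1.2160, 2.2520)
v + (F/m)dt = (0.6760, -0.4800, 1.0360)

p' = (-2.0640, -1.2160, 2.2520)
q' = (-0.0610, 0.1765, -0.1426, -0.9720)
v' = (0.6760, -0.4800, 1.0360)
ω' = (-1.0309, -0.1436, -1.1780)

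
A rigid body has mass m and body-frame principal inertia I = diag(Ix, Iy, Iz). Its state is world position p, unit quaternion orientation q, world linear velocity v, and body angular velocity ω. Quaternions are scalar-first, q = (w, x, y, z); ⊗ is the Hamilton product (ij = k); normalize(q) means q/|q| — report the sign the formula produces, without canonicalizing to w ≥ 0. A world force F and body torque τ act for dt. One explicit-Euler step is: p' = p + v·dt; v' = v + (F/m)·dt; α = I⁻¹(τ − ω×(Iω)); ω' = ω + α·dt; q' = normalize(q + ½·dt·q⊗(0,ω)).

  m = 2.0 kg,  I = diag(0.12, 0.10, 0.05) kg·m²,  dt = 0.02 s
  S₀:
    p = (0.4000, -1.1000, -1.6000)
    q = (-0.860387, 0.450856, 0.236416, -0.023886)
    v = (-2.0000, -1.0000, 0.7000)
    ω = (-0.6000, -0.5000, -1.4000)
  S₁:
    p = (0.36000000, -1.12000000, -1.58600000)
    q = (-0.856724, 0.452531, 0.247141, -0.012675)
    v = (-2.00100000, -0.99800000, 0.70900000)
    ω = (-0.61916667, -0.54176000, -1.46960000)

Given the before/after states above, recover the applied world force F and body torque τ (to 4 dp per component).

Δω = ω₁−ω₀ = (-0.01916667, -0.04176000, -0.06960000)
applied torque τ = (-0.1500, -0.1500, -0.1800)
v₁ − v₀ = (-0.00100000, 0.00200000, 0.00900000)
m·(v₁−v₀)/dt = (-0.1000, 0.2000, 0.9000)

F = (-0.1000, 0.2000, 0.9000)
τ = (-0.1500, -0.1500, -0.1800)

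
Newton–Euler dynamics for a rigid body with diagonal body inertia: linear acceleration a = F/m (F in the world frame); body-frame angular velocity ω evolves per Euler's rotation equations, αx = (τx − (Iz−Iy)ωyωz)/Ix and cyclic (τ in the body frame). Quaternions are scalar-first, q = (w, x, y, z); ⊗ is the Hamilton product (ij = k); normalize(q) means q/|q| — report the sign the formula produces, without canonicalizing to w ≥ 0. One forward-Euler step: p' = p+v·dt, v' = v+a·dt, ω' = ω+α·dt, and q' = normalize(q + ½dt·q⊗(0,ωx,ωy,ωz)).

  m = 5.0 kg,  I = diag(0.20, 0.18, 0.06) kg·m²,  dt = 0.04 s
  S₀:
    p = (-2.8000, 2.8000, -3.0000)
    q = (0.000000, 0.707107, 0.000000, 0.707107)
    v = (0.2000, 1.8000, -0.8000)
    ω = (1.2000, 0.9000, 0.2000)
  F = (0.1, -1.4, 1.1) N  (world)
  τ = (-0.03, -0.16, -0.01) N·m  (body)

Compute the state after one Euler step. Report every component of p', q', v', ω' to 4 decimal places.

p' = (-2.7920, 2.8720, -3.0320)
q' = (-0.0198, 0.6941, 0.0141, 0.7195)
v' = (0.2008, 1.7888, -0.7912)
ω' = (1.1983, 0.8570, 0.2077)

gyro term ω×Iω = (-0.0216, 0.0336, -0.0216)
(τ − ω×Iω)/I = (-0.0420, -1.0756, 0.1933)
ω + α·dt = (1.1983, 0.8570, 0.2077)
q⊗(0,ω) = (-0.9899498, -0.6363963, 0.7071070, 0.6363963)
q + ½dt·q⊗(0,ω), renormalized = (-0.0198, 0.6941, 0.0141, 0.7195)
a = (0.0200, -0.2800, 0.2200)
p' = p + v·dt = (-2.7920, 2.8720, -3.0320)
v + (F/m)dt = (0.2008, 1.7888, -0.7912)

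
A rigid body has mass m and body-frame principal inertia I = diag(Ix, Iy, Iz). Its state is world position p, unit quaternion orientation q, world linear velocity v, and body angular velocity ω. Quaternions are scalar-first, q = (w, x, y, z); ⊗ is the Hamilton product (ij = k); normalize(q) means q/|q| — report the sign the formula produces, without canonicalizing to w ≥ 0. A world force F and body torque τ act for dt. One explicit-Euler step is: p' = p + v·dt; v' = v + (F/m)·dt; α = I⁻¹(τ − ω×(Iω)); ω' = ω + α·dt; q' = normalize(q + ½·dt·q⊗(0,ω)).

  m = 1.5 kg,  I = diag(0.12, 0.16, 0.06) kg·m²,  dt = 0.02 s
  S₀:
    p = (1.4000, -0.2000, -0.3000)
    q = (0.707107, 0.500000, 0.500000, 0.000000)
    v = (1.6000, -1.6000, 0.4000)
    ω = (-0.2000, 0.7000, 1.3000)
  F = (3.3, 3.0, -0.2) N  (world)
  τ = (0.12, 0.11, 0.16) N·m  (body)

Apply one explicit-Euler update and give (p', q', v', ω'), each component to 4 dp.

p' = (1.4320, -0.2320, -0.2920)
q' = (0.7045, 0.5050, 0.4984, 0.0137)
v' = (1.6440, -1.5600, 0.3973)
ω' = (-0.1648, 0.7157, 1.3552)

linear accel F/m = (2.2000, 2.0000, -0.1333)
p + v·dt = (1.4320, -0.2320, -0.2920)
v' = v + a·dt = (1.6440, -1.5600, 0.3973)
gyro term ω×Iω = (-0.0910, -0.0156, -0.0056)
(τ − ω×Iω)/I = (1.7583, 0.7850, 2.7600)
ω' = ω + α·dt = (-0.1648, 0.7157, 1.3552)
Hamilton product q⊗(0,ω) = (-0.2500000, 0.5085786, -0.1550251, 1.3692391)
q + ½dt·q⊗(0,ω), renormalized = (0.7045, 0.5050, 0.4984, 0.0137)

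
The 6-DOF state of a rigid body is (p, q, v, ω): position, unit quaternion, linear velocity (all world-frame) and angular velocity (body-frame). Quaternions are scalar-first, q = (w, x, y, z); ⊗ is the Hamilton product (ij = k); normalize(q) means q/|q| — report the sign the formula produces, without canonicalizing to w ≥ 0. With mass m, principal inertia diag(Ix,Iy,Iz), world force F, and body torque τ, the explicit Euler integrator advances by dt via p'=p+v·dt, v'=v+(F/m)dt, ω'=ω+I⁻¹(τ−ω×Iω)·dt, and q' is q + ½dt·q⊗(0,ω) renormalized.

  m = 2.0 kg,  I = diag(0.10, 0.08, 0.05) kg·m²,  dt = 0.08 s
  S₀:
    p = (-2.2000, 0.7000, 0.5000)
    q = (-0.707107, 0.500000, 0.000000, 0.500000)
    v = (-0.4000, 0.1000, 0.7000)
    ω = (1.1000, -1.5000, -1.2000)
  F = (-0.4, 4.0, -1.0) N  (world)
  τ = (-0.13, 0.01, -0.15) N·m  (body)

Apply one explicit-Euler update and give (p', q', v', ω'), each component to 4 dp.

precession coupling ω×(Iω) = (-0.0540, -0.0660, 0.0330)
(τ − ω×Iω)/I = (-0.7600, 0.9500, -3.6600)
ω + α·dt = (1.0392, -1.4240, -1.4928)
2q̇ = q⊗(0,ω) = (0.0500000, -0.0278177, 2.2106605, 0.0985284)
q' = normalize(q + ½dt·q⊗(0,ω)) = (-0.7024, 0.4969, 0.0881, 0.5020)
linear accel F/m = (-0.2000, 2.0000, -0.5000)
p' = p + v·dt = (-2.2320, 0.7080, 0.5560)
v' = v + a·dt = (-0.4160, 0.2600, 0.6600)

p' = (-2.2320, 0.7080, 0.5560)
q' = (-0.7024, 0.4969, 0.0881, 0.5020)
v' = (-0.4160, 0.2600, 0.6600)
ω' = (1.0392, -1.4240, -1.4928)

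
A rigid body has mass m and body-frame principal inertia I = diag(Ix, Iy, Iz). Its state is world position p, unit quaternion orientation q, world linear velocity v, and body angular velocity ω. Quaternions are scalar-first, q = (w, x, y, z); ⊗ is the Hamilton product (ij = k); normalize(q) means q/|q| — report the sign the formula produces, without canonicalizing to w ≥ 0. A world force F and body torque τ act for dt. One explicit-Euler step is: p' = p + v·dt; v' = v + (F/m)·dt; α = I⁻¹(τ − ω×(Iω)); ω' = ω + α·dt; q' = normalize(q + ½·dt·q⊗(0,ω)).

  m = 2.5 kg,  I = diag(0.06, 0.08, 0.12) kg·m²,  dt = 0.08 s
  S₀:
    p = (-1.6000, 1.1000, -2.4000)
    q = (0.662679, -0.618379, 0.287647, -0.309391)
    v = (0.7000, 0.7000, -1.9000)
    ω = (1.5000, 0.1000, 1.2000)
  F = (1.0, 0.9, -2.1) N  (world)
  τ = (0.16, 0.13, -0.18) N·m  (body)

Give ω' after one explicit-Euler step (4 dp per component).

ω' = (1.7069, 0.3380, 1.0780)

gyro term ω×Iω = (0.0048, -0.1080, 0.0030)
angular accel α = (2.5867, 2.9750, -1.5250)
ω + α·dt = (1.7069, 0.3380, 1.0780)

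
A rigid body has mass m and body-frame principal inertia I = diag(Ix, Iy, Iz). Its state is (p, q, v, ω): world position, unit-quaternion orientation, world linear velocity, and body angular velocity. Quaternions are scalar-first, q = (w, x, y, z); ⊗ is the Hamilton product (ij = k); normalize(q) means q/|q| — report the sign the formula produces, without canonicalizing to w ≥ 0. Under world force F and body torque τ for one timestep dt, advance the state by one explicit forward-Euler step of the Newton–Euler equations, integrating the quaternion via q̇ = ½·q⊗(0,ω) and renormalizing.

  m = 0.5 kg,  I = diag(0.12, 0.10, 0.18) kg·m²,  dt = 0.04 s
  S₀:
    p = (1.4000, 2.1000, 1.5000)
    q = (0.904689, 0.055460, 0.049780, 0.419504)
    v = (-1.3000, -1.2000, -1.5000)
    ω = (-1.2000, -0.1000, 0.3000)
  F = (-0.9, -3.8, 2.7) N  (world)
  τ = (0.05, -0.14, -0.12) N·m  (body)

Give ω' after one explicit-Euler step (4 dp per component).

ω' = (-1.1825, -0.1646, 0.2739)

ω×(Iω) gyroscopic = (-0.0024, 0.0216, -0.0024)
(τ − ω×Iω)/I = (0.4367, -1.6160, -0.6533)
new body rate ω' = (-1.1825, -0.1646, 0.2739)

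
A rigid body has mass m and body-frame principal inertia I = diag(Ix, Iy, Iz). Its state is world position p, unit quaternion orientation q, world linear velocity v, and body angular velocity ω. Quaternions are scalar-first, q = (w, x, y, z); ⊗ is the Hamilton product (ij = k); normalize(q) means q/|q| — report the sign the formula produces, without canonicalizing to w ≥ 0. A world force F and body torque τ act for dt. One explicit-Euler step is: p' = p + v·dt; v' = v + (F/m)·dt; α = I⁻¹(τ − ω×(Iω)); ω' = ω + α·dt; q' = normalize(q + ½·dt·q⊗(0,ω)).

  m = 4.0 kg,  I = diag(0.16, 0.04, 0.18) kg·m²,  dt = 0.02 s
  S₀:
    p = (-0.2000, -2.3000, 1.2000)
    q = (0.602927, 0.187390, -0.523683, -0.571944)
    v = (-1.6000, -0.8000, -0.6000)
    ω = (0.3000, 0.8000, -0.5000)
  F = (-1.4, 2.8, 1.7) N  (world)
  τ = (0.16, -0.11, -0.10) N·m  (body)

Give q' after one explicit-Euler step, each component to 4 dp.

q' = (0.6037, 0.1964, -0.5196, -0.5719)

2q̇ = q⊗(0,ω) = (0.0767574, 0.9002748, 0.4044534, 0.0055534)
updated quaternion q' = (0.6037, 0.1964, -0.5196, -0.5719)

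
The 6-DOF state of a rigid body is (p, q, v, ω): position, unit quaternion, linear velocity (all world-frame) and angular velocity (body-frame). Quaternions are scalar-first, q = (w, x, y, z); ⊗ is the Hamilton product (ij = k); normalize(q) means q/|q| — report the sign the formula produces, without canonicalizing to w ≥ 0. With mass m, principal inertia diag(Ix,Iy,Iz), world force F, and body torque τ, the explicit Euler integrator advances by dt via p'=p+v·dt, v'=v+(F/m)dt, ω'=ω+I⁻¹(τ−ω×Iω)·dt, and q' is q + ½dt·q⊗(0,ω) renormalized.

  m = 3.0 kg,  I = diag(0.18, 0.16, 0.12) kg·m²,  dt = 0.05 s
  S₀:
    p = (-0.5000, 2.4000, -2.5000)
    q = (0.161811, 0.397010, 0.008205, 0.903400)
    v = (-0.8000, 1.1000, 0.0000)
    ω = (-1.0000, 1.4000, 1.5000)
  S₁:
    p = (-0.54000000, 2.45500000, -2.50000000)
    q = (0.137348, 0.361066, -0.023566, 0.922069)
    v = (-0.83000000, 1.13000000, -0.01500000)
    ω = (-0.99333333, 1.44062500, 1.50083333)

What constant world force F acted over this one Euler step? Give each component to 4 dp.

F = (-1.8000, 1.8000, -0.9000)

v₁ − v₀ = (-0.03000000, 0.03000000, -0.01500000)
applied force F = (-1.8000, 1.8000, -0.9000)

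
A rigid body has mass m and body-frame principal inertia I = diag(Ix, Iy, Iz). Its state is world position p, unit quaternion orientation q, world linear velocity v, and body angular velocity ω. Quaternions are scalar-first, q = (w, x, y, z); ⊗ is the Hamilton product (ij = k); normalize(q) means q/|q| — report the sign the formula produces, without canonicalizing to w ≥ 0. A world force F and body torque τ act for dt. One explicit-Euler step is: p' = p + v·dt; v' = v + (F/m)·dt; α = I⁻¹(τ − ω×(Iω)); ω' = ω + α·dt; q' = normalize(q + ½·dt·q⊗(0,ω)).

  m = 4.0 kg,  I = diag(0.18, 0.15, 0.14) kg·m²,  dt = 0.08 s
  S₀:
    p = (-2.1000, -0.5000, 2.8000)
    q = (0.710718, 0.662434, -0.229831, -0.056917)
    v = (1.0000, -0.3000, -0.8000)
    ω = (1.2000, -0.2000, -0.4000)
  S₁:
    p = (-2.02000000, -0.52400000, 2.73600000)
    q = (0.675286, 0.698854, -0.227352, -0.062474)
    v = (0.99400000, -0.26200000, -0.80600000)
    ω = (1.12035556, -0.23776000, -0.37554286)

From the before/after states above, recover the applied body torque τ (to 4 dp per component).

τ = (-0.1800, -0.0900, 0.0500)

ω₁ − ω₀ = (-0.07964444, -0.03776000, 0.02445714)
gyro term ω₀×Iω₀ = (-0.0008, -0.0192, 0.0072)
applied torque τ = (-0.1800, -0.0900, 0.0500)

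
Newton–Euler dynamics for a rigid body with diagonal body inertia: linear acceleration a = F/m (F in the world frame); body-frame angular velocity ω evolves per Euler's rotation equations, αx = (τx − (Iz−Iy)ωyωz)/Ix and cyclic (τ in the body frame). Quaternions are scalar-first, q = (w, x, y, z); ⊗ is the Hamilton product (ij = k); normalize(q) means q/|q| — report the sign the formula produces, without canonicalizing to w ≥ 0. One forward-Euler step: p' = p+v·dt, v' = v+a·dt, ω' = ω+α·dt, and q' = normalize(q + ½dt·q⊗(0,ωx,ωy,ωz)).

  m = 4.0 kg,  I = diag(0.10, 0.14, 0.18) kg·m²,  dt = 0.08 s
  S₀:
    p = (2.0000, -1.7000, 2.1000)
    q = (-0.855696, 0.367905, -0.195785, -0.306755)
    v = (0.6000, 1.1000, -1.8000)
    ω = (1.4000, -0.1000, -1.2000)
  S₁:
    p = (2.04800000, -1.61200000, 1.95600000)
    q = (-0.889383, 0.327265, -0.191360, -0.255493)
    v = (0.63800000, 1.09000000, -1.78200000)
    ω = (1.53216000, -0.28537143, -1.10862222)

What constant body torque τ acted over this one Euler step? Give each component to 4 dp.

τ = (0.1700, -0.1900, 0.2000)

rate change Δω = (0.13216000, -0.18537143, 0.09137778)
precession coupling = (0.0048, 0.1344, -0.0056)
applied torque τ = (0.1700, -0.1900, 0.2000)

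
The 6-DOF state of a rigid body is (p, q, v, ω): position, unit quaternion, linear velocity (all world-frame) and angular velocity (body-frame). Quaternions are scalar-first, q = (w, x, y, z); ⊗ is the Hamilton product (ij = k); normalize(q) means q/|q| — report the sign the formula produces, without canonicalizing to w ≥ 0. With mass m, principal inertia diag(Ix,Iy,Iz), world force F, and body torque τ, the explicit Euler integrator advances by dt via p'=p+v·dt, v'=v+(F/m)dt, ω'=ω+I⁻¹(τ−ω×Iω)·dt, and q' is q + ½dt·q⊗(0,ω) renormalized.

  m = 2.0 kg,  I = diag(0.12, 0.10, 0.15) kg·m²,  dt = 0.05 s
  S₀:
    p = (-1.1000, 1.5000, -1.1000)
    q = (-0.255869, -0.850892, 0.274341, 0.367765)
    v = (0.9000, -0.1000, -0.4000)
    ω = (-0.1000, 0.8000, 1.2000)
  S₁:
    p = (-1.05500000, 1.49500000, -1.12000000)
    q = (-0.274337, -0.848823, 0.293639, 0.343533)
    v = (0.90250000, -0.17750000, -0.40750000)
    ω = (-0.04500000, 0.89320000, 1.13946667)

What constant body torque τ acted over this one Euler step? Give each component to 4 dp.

ω₁ − ω₀ = (0.05500000, 0.09320000, -0.06053333)
applied torque τ = (0.1800, 0.1900, -0.1800)

τ = (0.1800, 0.1900, -0.1800)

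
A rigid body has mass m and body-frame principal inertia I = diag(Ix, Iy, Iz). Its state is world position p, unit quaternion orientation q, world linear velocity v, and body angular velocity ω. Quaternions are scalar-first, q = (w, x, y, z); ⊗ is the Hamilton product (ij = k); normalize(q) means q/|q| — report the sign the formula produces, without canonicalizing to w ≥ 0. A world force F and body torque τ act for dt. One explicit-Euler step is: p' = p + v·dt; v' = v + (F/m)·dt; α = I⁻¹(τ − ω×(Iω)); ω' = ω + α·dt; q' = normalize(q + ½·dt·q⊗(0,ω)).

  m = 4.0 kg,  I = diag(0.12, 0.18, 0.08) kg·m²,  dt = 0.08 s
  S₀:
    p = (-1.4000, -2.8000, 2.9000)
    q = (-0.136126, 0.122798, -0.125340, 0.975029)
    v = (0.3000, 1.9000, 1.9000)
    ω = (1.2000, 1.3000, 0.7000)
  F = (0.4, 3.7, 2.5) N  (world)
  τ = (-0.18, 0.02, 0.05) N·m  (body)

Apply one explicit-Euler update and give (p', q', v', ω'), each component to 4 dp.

a = (0.1000, 0.9250, 0.6250)
p' = p + v·dt = (-1.3760, -2.6480, 3.0520)
new velocity v' = (0.3080, 1.9740, 1.9500)
ω×(Iω) gyroscopic = (-0.0910, 0.0336, 0.0936)
α = I⁻¹(τ − ω×Iω) = (-0.7417, -0.0756, -0.5450)
ω + α·dt = (1.1407, 1.2940, 0.6564)
Hamilton product q⊗(0,ω) = (-0.6669359, -1.5186269, 0.9071124, 0.2147572)
q + ½dt·q⊗(0,ω), renormalized = (-0.1623, 0.0619, -0.0888, 0.9808)

p' = (-1.3760, -2.6480, 3.0520)
q' = (-0.1623, 0.0619, -0.0888, 0.9808)
v' = (0.3080, 1.9740, 1.9500)
ω' = (1.1407, 1.2940, 0.6564)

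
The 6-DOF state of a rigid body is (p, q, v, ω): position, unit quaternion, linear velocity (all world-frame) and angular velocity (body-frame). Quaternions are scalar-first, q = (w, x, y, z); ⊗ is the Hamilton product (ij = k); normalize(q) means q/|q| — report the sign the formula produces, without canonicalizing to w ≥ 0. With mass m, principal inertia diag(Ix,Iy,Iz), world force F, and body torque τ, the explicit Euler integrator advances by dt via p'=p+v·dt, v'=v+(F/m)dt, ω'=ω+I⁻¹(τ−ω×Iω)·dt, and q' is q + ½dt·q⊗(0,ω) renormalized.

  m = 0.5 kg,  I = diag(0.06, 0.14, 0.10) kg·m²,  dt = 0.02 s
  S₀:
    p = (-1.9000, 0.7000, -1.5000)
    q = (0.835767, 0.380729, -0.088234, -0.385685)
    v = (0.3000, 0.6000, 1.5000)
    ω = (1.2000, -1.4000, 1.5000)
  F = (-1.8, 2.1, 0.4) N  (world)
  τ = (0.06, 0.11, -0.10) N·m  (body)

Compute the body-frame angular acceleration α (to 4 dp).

α = (-0.4000, 1.3000, 0.3440)

gyro term ω×Iω = (0.0840, -0.0720, -0.1344)
α = I⁻¹(τ − ω×Iω) = (-0.4000, 1.3000, 0.3440)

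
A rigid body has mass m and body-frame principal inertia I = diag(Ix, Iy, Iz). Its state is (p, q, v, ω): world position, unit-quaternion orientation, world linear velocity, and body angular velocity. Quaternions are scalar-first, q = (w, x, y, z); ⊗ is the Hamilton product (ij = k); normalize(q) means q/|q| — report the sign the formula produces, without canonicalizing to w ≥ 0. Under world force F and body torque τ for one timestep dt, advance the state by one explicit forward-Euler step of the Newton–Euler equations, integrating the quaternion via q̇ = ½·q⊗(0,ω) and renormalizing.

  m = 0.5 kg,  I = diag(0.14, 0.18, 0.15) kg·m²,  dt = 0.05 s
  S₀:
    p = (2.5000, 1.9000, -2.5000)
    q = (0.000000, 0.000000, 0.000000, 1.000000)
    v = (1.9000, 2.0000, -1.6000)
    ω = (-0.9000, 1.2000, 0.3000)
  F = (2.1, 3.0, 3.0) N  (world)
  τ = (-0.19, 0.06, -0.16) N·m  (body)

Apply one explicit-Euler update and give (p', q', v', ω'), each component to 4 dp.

new position p' = (2.5950, 2.0000, -2.5800)
v' = v + a·dt = (2.1100, 2.3000, -1.3000)
ω×(Iω) gyroscopic = (-0.0108, 0.0027, -0.0432)
angular accel α = (-1.2800, 0.3183, -0.7787)
new body rate ω' = (-0.9640, 1.2159, 0.2611)
2q̇ = q⊗(0,ω) = (-0.3000000, -1.2000000, -0.9000000, 0.0000000)
q + ½dt·q⊗(0,ω), renormalized = (-0.0075, -0.0300, -0.0225, 0.9993)

p' = (2.5950, 2.0000, -2.5800)
q' = (-0.0075, -0.0300, -0.0225, 0.9993)
v' = (2.1100, 2.3000, -1.3000)
ω' = (-0.9640, 1.2159, 0.2611)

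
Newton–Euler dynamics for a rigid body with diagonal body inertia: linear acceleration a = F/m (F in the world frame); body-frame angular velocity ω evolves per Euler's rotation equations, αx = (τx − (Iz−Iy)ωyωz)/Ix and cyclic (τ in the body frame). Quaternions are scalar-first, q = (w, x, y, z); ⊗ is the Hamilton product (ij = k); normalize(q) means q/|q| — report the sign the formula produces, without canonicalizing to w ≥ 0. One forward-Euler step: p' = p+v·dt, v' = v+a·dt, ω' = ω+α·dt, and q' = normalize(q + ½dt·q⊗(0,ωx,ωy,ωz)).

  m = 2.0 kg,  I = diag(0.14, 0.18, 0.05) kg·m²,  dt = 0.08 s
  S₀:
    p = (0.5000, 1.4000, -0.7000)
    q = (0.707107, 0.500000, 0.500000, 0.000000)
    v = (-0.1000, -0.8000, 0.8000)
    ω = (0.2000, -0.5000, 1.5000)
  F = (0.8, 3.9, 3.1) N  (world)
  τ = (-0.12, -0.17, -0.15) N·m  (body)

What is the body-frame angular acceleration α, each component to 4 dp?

gyro term ω×Iω = (0.0975, 0.0270, -0.0040)
α = I⁻¹(τ − ω×Iω) = (-1.5536, -1.0944, -2.9200)

α = (-1.5536, -1.0944, -2.9200)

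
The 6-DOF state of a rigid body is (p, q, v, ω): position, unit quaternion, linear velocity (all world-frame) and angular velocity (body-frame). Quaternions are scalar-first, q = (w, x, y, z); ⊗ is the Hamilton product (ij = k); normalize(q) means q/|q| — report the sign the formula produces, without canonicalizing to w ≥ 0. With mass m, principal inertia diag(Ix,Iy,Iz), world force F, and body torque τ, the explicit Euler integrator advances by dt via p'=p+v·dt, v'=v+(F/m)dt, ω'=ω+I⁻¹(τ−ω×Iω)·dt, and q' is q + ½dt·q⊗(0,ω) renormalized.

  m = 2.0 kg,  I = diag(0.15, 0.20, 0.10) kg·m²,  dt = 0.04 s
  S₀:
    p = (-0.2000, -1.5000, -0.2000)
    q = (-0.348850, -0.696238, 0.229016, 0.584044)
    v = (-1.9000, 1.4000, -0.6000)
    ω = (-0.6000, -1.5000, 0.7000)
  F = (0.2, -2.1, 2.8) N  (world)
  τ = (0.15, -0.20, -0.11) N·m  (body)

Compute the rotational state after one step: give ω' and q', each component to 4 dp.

ω' = (-0.5880, -1.5358, 0.6380)
q' = (-0.3583, -0.6709, 0.2421, 0.6024)

ω×(Iω) gyroscopic = (0.1050, -0.0210, 0.0450)
angular accel α = (0.3000, -0.8950, -1.5500)
ω' = ω + α·dt = (-0.5880, -1.5358, 0.6380)
2q̇ = q⊗(0,ω) = (-0.4830496, 1.2456872, 0.6602152, 0.9375716)
q + ½dt·q⊗(0,ω), renormalized = (-0.3583, -0.6709, 0.2421, 0.6024)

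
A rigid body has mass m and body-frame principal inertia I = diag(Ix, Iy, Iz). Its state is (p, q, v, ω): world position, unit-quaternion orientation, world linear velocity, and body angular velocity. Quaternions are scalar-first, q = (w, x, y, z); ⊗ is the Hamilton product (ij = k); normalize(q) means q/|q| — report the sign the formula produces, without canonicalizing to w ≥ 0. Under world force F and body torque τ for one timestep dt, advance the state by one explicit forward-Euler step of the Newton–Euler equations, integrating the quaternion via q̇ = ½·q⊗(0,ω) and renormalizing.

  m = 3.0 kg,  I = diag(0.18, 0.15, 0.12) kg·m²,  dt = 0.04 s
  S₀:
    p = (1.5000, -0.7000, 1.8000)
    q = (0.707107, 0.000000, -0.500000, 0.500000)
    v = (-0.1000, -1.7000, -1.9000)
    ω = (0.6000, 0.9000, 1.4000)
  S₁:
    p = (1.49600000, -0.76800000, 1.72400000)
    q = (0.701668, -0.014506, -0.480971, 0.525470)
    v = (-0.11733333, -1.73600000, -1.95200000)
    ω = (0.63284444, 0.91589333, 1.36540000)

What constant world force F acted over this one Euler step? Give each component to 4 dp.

v₁ − v₀ = (-0.01733333, -0.03600000, -0.05200000)
F = m·Δv/dt = (-1.3000, -2.7000, -3.9000)

F = (-1.3000, -2.7000, -3.9000)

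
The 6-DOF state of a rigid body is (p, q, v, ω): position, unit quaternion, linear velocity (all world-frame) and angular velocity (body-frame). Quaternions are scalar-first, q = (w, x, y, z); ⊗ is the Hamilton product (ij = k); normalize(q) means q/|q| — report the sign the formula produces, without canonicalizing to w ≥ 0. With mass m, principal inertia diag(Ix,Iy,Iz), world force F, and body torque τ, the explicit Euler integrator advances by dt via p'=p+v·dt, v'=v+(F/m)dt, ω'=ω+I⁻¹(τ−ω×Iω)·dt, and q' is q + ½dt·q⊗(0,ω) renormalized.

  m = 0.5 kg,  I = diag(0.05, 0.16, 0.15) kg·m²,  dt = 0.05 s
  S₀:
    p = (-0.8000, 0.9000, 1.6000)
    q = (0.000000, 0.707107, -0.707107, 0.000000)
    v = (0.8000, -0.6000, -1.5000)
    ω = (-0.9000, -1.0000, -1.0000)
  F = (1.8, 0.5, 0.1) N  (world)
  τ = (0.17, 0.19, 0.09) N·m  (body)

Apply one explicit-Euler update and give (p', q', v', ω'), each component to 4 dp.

p' = (-0.7600, 0.8700, 1.5250)
q' = (-0.0018, 0.7241, -0.6888, -0.0336)
v' = (0.9800, -0.5500, -1.4900)
ω' = (-0.7200, -0.9125, -1.0030)

ω×(Iω) gyroscopic = (-0.0100, -0.0900, 0.0990)
α = I⁻¹(τ − ω×Iω) = (3.6000, 1.7500, -0.0600)
ω' = ω + α·dt = (-0.7200, -0.9125, -1.0030)
Hamilton product q⊗(0,ω) = (-0.0707107, 0.7071070, 0.7071070, -1.3435033)
q' = normalize(q + ½dt·q⊗(0,ω)) = (-0.0018, 0.7241, -0.6888, -0.0336)
linear accel F/m = (3.6000, 1.0000, 0.2000)
p' = p + v·dt = (-0.7600, 0.8700, 1.5250)
new velocity v' = (0.9800, -0.5500, -1.4900)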